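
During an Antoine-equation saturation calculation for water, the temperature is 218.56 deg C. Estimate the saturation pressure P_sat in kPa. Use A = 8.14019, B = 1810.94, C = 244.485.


P_sat = 10^(A - B/(C + T)) / 760 * 0.101325
P_sat = 10^(8.14019 - 1810.94/(244.485 + 218.56)) / 760 * 0.101325
P_sat = 2.260246 MPa
Convert: 2.260246 MPa * 1000.0 = 2260.2 kPa
P_sat = 2260.2 kPa


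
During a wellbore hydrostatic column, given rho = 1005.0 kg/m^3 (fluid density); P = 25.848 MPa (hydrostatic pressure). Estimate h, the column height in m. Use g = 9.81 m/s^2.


h = P * 1e6 / (g * rho)
h = 25.848 * 1e6 / (9.81 * 1005.0)
h = 2621.8 m


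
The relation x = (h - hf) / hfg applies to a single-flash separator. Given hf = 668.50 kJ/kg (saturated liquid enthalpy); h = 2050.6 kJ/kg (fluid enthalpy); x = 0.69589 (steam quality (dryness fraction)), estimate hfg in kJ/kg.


hfg = (h - hf) / x
hfg = (2050.6 - 668.50) / 0.69589
hfg = 1986.1 kJ/kg


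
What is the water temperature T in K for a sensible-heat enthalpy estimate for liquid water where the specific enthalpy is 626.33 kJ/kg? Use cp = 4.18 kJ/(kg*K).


T = h / cp
T = 626.33 / 4.18
T = 149.8397 deg C
Convert to K: 149.8397 + 273.15 = 422.99 K
T = 422.99 K


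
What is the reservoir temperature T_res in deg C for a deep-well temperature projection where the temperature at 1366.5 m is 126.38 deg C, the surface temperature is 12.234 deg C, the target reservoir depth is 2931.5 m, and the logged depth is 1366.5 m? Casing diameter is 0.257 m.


Step 1: grad = (T_d1 - T_surf)/d1 * 1000 = (126.38 - 12.234)/1366.5 * 1000 = 83.53165 deg C/km
Step 2: T_res = T_surf + grad*d2/1000 = 12.234 + 83.53165*2931.5/1000 = 257.11 deg C
T_res = 257.11 deg C


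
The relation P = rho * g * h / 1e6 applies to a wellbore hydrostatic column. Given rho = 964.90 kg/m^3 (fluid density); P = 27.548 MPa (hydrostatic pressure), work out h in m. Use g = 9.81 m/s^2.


h = P * 1e6 / (g * rho)
h = 27.548 * 1e6 / (9.81 * 964.90)
h = 2910.3 m


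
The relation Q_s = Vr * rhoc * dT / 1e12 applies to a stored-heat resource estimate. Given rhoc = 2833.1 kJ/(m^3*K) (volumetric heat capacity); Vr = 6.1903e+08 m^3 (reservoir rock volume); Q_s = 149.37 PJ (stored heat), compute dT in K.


dT = Q_s * 1e12 / (Vr * rhoc)
dT = 149.37 * 1e12 / (6.1903e+08 * 2833.1)
dT = 85.171 K


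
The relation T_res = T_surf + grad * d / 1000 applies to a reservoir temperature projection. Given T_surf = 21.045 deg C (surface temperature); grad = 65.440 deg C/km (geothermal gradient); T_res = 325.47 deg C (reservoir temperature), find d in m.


d = (T_res - T_surf) / grad * 1000
d = (325.47 - 21.045) / 65.440 * 1000
d = 4652.0 m


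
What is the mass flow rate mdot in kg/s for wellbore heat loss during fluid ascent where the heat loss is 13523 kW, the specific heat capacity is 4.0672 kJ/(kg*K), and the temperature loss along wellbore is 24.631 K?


mdot = Q_loss / (cp * dT)
mdot = 13523 / (4.0672 * 24.631)
mdot = 134.99 kg/s


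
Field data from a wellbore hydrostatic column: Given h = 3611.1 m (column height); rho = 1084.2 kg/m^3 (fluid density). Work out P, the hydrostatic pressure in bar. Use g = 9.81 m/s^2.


P = rho * g * h / 1e6
P = 1084.2 * 9.81 * 3611.1 / 1e6
P = 38.40767 MPa
Convert: 38.40767 MPa * 10.0 = 384.08 bar
P = 384.08 bar


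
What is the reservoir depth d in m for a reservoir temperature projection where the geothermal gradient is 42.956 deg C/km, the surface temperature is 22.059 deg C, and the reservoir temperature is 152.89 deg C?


d = (T_res - T_surf) / grad * 1000
d = (152.89 - 22.059) / 42.956 * 1000
d = 3045.7 m


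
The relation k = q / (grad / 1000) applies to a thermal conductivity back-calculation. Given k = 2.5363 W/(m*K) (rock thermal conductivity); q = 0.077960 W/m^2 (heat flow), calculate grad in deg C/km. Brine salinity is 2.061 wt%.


grad = q / k * 1000
grad = 0.077960 / 2.5363 * 1000
grad = 30.738 deg C/km


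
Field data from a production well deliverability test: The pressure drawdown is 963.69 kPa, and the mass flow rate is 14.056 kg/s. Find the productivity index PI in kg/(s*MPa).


PI = mdot * 1000 / dP
PI = 14.056 * 1000 / 963.69
PI = 14.586 kg/(s*MPa)


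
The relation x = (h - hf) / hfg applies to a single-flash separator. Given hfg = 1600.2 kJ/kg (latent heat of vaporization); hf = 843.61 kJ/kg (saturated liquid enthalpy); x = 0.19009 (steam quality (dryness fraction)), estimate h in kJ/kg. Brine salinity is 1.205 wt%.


h = hf + x * hfg
h = 843.61 + 0.19009 * 1600.2
h = 1147.8 kJ/kg


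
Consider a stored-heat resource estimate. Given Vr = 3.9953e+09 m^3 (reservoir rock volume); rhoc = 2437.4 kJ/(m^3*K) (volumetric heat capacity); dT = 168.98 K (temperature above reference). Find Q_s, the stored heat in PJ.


Q_s = Vr * rhoc * dT / 1e12
Q_s = 3.9953e+09 * 2437.4 * 168.98 / 1e12
Q_s = 1645.6 PJ


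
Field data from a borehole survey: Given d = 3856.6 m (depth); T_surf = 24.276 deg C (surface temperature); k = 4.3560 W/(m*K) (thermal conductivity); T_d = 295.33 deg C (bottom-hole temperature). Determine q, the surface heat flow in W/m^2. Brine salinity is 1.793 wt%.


Step 1: grad = (T_d - T_surf)/d * 1000 = (295.33 - 24.276)/3856.6 * 1000 = 70.28315 deg C/km
Step 2: q = k * grad / 1000 = 4.356 * 70.28315 / 1000 = 0.30615 W/m^2
q = 0.30615 W/m^2


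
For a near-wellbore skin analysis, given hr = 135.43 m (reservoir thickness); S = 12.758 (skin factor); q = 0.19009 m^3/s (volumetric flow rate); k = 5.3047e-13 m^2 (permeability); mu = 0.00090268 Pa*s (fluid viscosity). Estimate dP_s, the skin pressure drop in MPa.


dP_s = S * q * mu / (2*pi*k*hr) / 1000
dP_s = 12.758 * 0.19009 * 0.00090268 / (2*pi*5.3047e-13*135.43) / 1000
dP_s = 4849.759 kPa
Convert: 4849.759 kPa * 0.001 = 4.8498 MPa
dP_s = 4.8498 MPa


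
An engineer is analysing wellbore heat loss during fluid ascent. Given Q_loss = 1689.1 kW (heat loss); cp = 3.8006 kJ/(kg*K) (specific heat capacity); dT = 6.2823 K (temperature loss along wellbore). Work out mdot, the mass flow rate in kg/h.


mdot = Q_loss / (cp * dT)
mdot = 1689.1 / (3.8006 * 6.2823)
mdot = 70.74317 kg/s
Convert: 70.74317 kg/s * 3600.0 = 2.5468e+05 kg/h
mdot = 2.5468e+05 kg/h


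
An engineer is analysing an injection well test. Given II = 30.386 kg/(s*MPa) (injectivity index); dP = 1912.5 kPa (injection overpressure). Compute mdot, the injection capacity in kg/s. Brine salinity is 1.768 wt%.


mdot = II * dP / 1000
mdot = 30.386 * 1912.5 / 1000
mdot = 58.113 kg/s


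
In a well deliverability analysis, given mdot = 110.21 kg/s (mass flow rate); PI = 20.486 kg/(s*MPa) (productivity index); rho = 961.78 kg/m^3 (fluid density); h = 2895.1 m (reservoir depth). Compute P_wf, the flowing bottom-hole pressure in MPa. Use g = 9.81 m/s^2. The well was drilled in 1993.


Step 1: P_i = rho*g*h/1e6 = 961.78*9.81*2895.1/1e6 = 27.31545 MPa
Step 2: P_wf = P_i - mdot/PI = 27.31545 - 110.21/20.486 = 21.936 MPa
P_wf = 21.936 MPa


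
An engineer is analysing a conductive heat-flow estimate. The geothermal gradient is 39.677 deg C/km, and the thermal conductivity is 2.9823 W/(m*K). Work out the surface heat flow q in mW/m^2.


q = k * grad / 1000
q = 2.9823 * 39.677 / 1000
q = 0.1183287 W/m^2
Convert: 0.1183287 W/m^2 * 1000.0 = 118.33 mW/m^2
q = 118.33 mW/m^2


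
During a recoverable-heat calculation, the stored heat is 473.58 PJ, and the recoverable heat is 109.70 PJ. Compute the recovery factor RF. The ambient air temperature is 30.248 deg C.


RF = Q_rec / Q_s
RF = 109.70 / 473.58
RF = 0.23164


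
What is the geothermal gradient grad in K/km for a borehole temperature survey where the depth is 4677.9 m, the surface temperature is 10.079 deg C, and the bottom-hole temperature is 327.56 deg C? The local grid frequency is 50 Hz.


grad = (T_d - T_surf) / d * 1000
grad = (327.56 - 10.079) / 4677.9 * 1000
grad = 67.86827 deg C/km
Convert: 67.86827 deg C/km * 1.0 = 67.868 K/km
grad = 67.868 K/km


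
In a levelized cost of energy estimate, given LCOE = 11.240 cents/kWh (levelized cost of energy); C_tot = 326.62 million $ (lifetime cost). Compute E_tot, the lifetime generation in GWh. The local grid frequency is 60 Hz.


E_tot = C_tot / LCOE * 100
E_tot = 326.62 / 11.240 * 100
E_tot = 2905.9 GWh


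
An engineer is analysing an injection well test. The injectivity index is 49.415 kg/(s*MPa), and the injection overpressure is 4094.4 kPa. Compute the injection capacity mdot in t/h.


mdot = II * dP / 1000
mdot = 49.415 * 4094.4 / 1000
mdot = 202.3248 kg/s
Convert: 202.3248 kg/s * 3.6 = 728.37 t/h
mdot = 728.37 t/h


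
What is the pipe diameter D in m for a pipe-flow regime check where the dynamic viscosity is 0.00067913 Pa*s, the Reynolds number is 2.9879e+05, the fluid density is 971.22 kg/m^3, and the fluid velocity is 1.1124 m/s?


D = Re * mu / (rho * vel)
D = 2.9879e+05 * 0.00067913 / (971.22 * 1.1124)
D = 0.18782 m


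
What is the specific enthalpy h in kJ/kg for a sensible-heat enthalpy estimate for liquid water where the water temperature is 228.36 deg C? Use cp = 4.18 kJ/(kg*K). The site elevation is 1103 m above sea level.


h = cp * T
h = 4.18 * 228.36
h = 954.54 kJ/kg


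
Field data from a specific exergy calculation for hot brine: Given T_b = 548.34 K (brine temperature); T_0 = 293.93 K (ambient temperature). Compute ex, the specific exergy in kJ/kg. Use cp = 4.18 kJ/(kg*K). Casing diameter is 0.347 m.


ex = cp * ((T_b - T_0) - T_0 * ln(T_b/T_0))
ex = 4.18 * ((548.34 - 293.93) - 293.93 * ln(548.34/293.93))
ex = 297.32 kJ/kg


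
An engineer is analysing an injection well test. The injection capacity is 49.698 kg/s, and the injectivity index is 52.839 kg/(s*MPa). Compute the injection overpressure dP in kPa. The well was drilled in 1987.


dP = mdot * 1000 / II
dP = 49.698 * 1000 / 52.839
dP = 940.56 kPa


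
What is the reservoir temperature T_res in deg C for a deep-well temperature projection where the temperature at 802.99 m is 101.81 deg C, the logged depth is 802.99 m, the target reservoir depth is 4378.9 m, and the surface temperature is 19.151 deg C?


Step 1: grad = (T_d1 - T_surf)/d1 * 1000 = (101.81 - 19.151)/802.99 * 1000 = 102.9390 deg C/km
Step 2: T_res = T_surf + grad*d2/1000 = 19.151 + 102.9390*4378.9/1000 = 469.91 deg C
T_res = 469.91 deg C


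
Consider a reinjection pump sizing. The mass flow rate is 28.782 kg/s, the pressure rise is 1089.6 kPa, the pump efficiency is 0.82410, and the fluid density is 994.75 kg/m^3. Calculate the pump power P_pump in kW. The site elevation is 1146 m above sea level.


P_pump = mdot * dP / (rho * eta)
P_pump = 28.782 * 1089.6 / (994.75 * 0.82410)
P_pump = 38.256 kW


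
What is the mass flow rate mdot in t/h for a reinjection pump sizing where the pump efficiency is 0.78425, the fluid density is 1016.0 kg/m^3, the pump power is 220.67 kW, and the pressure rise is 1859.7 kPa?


mdot = P_pump * rho * eta / dP
mdot = 220.67 * 1016.0 * 0.78425 / 1859.7
mdot = 94.54719 kg/s
Convert: 94.54719 kg/s * 3.6 = 340.37 t/h
mdot = 340.37 t/h


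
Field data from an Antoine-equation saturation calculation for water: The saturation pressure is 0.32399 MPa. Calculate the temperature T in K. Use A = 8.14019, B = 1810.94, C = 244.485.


T = B / (A - log10(P_sat * 760 / 0.101325)) - C
T = 1810.94 / (8.14019 - log10(0.32399 * 760 / 0.101325)) - 244.485
T = 136.3998 deg C
Convert to K: 136.3998 + 273.15 = 409.55 K
T = 409.55 K


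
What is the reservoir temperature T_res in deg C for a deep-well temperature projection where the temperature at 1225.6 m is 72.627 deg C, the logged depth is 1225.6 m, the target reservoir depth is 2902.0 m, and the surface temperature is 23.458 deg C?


Step 1: grad = (T_d1 - T_surf)/d1 * 1000 = (72.627 - 23.458)/1225.6 * 1000 = 40.11831 deg C/km
Step 2: T_res = T_surf + grad*d2/1000 = 23.458 + 40.11831*2902.0/1000 = 139.88 deg C
T_res = 139.88 deg C


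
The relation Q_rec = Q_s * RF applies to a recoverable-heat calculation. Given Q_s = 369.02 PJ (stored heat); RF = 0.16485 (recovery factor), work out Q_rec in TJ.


Q_rec = Q_s * RF
Q_rec = 369.02 * 0.16485
Q_rec = 60.83295 PJ
Convert: 60.83295 PJ * 1000.0 = 60833 TJ
Q_rec = 60833 TJ


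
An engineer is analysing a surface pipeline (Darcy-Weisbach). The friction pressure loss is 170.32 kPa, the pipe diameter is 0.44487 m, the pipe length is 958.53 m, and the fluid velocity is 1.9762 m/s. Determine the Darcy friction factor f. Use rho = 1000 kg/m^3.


f = dP*1000 / ((L/D)*(rho*vel^2/2))
f = 170.32*1000 / ((958.53/0.44487)*(1000*1.9762^2/2))
f = 0.040482


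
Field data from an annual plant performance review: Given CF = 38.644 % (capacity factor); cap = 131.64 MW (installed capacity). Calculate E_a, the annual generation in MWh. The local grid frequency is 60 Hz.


E_a = CF / 100 * cap * 8760
E_a = 38.644 / 100 * 131.64 * 8760
E_a = 4.4563e+05 MWh


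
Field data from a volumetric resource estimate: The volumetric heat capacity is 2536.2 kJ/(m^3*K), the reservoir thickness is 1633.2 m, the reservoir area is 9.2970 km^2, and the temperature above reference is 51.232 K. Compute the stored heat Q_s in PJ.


Step 1: Vr = A*1e6*hr = 9.297*1e6*1633.2 = 1.518386e+10 m^3
Step 2: Q_s = Vr*rhoc*dT/1e12 = 1.518386e+10*2536.2*51.232/1e12 = 1972.9 PJ
Q_s = 1972.9 PJ


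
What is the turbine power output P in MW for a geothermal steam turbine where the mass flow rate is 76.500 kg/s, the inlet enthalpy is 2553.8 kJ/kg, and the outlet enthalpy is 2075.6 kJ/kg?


P = mdot * (h_in - h_out) / 1000
P = 76.500 * (2553.8 - 2075.6) / 1000
P = 36.582 MW


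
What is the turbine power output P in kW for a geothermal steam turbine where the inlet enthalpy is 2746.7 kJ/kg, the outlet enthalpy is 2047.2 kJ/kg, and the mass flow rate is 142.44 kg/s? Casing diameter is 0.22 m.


P = mdot * (h_in - h_out) / 1000
P = 142.44 * (2746.7 - 2047.2) / 1000
P = 99.63678 MW
Convert: 99.63678 MW * 1000.0 = 99637 kW
P = 99637 kW


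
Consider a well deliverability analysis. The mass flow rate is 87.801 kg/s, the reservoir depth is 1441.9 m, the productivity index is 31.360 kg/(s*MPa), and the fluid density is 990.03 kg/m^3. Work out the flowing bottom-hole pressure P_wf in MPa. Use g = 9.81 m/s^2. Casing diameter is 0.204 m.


Step 1: P_i = rho*g*h/1e6 = 990.03*9.81*1441.9/1e6 = 14.00401 MPa
Step 2: P_wf = P_i - mdot/PI = 14.00401 - 87.801/31.36 = 11.204 MPa
P_wf = 11.204 MPa


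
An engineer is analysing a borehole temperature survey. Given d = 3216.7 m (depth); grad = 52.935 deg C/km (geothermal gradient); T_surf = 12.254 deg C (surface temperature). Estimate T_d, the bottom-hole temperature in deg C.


T_d = T_surf + grad * d / 1000
T_d = 12.254 + 52.935 * 3216.7 / 1000
T_d = 182.53 deg C


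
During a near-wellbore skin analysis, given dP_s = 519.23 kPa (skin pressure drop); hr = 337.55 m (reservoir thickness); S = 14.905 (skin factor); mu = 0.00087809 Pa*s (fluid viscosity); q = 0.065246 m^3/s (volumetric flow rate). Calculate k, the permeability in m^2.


k = S*q*mu / (2*pi*dP_s*1000*hr)
k = 14.905*0.065246*0.00087809 / (2*pi*519.23*1000*337.55)
k = 7.7544e-13 m^2


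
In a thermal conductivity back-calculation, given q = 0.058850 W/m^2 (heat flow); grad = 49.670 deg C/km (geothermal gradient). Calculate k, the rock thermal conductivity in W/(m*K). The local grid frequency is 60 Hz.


k = q / (grad / 1000)
k = 0.058850 / (49.670 / 1000)
k = 1.1848 W/(m*K)


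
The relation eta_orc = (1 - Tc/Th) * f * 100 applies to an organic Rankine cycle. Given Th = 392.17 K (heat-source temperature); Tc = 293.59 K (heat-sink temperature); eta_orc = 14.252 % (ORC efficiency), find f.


f = (eta_orc/100) / (1 - Tc/Th)
f = (14.252/100) / (1 - 293.59/392.17)
f = 0.56697


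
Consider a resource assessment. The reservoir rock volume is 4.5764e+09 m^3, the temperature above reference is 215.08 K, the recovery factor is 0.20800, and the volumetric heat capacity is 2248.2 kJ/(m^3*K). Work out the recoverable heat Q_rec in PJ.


Step 1: Q_s = Vr*rhoc*dT/1e12 = 4.5764e+09*2248.2*215.08/1e12 = 2212.886 PJ
Step 2: Q_rec = Q_s * RF = 2212.886 * 0.208 = 460.28 PJ
Q_rec = 460.28 PJ


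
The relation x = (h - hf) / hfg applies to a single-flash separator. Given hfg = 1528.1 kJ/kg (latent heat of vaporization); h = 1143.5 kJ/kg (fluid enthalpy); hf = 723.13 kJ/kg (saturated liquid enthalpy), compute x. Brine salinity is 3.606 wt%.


x = (h - hf) / hfg
x = (1143.5 - 723.13) / 1528.1
x = 0.27509


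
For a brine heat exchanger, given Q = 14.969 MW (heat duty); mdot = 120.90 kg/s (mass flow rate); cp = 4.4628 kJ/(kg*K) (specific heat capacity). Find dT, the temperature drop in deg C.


dT = Q * 1000 / (mdot * cp)
dT = 14.969 * 1000 / (120.90 * 4.4628)
dT = 27.74336 K
Convert (temperature difference, 1 K = 1 deg C): 27.74336 K = 27.74336 deg C
dT = 27.743 deg C


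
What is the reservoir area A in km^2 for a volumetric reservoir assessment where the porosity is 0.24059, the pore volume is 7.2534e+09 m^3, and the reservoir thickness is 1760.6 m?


A = Vp / (1e6 * hr * phi)
A = 7.2534e+09 / (1e6 * 1760.6 * 0.24059)
A = 17.124 km^2


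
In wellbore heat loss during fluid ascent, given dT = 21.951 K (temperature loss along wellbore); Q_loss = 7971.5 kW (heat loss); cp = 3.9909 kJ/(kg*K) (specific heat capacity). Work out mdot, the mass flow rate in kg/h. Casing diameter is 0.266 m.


mdot = Q_loss / (cp * dT)
mdot = 7971.5 / (3.9909 * 21.951)
mdot = 90.99445 kg/s
Convert: 90.99445 kg/s * 3600.0 = 3.2758e+05 kg/h
mdot = 3.2758e+05 kg/h


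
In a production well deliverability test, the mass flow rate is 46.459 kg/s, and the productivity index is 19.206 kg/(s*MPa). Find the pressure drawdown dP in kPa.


dP = mdot * 1000 / PI
dP = 46.459 * 1000 / 19.206
dP = 2419.0 kPa


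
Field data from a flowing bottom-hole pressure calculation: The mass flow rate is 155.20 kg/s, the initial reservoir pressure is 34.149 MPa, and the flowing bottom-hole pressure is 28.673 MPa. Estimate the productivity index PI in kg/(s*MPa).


PI = mdot / (P_i - P_wf)
PI = 155.20 / (34.149 - 28.673)
PI = 28.342 kg/(s*MPa)


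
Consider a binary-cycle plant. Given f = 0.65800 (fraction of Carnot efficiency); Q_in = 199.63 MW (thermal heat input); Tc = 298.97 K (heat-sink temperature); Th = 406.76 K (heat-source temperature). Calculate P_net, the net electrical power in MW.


Step 1: eta = (1 - Tc/Th)*f = (1 - 298.97/406.76)*0.658 = 0.1743677
Step 2: P_net = eta * Q_in = 0.1743677 * 199.63 = 34.809 MW
P_net = 34.809 MW


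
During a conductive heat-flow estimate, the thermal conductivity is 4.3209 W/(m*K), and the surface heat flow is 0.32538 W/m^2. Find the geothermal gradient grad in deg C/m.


grad = q * 1000 / k
grad = 0.32538 * 1000 / 4.3209
grad = 75.30376 deg C/km
Convert: 75.30376 deg C/km * 0.001 = 0.075304 deg C/m
grad = 0.075304 deg C/m


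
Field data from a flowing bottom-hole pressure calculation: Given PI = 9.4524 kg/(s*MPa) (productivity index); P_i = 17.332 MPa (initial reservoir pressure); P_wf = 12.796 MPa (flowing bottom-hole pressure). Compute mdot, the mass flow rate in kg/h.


mdot = (P_i - P_wf) * PI
mdot = (17.332 - 12.796) * 9.4524
mdot = 42.87609 kg/s
Convert: 42.87609 kg/s * 3600.0 = 1.5435e+05 kg/h
mdot = 1.5435e+05 kg/h


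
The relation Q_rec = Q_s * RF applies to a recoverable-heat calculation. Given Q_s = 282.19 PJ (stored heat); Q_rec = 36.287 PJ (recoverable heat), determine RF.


RF = Q_rec / Q_s
RF = 36.287 / 282.19
RF = 0.12859


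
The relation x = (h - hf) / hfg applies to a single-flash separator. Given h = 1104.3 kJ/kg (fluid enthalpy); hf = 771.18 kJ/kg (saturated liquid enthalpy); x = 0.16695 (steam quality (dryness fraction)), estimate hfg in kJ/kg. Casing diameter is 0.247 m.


hfg = (h - hf) / x
hfg = (1104.3 - 771.18) / 0.16695
hfg = 1995.3 kJ/kg


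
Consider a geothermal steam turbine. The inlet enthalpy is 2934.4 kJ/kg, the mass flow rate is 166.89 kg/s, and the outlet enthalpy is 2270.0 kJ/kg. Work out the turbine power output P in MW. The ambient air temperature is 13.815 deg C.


P = mdot * (h_in - h_out) / 1000
P = 166.89 * (2934.4 - 2270.0) / 1000
P = 110.88 MW


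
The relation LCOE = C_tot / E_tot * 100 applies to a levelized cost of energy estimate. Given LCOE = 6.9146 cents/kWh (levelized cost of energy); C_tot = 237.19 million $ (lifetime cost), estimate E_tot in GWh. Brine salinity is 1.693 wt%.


E_tot = C_tot / LCOE * 100
E_tot = 237.19 / 6.9146 * 100
E_tot = 3430.3 GWh


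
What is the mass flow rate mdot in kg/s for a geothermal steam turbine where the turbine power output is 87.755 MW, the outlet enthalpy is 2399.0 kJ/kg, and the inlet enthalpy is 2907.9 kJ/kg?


mdot = P * 1000 / (h_in - h_out)
mdot = 87.755 * 1000 / (2907.9 - 2399.0)
mdot = 172.44 kg/s


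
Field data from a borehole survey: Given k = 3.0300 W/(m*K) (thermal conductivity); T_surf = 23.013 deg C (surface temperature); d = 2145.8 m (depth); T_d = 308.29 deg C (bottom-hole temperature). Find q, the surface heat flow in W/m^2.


Step 1: grad = (T_d - T_surf)/d * 1000 = (308.29 - 23.013)/2145.8 * 1000 = 132.9467 deg C/km
Step 2: q = k * grad / 1000 = 3.03 * 132.9467 / 1000 = 0.40283 W/m^2
q = 0.40283 W/m^2


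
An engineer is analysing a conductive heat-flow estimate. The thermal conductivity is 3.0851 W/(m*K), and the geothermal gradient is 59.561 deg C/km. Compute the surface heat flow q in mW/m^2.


q = k * grad / 1000
q = 3.0851 * 59.561 / 1000
q = 0.1837516 W/m^2
Convert: 0.1837516 W/m^2 * 1000.0 = 183.75 mW/m^2
q = 183.75 mW/m^2


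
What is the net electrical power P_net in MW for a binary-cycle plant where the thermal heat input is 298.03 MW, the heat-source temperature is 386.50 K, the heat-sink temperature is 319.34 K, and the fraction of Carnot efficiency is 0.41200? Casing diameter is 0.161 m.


Step 1: eta = (1 - Tc/Th)*f = (1 - 319.34/386.5)*0.412 = 0.07159100
Step 2: P_net = eta * Q_in = 0.07159100 * 298.03 = 21.336 MW
P_net = 21.336 MW


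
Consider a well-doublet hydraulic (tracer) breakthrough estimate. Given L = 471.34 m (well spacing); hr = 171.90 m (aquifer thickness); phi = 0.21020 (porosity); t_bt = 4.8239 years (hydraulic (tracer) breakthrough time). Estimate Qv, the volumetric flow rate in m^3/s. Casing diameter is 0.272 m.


Qv = pi*hr*phi*L^2 / (3*t_bt*365.25*86400)
Qv = pi*171.90*0.21020*471.34^2 / (3*4.8239*365.25*86400)
Qv = 0.055221 m^3/s


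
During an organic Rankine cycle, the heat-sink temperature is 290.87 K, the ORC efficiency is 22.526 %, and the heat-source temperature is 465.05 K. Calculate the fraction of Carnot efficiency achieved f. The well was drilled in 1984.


f = (eta_orc/100) / (1 - Tc/Th)
f = (22.526/100) / (1 - 290.87/465.05)
f = 0.60143


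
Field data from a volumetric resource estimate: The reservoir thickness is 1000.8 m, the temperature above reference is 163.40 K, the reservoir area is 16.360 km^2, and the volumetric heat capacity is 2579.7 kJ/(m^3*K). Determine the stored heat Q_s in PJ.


Step 1: Vr = A*1e6*hr = 16.36*1e6*1000.8 = 1.637309e+10 m^3
Step 2: Q_s = Vr*rhoc*dT/1e12 = 1.637309e+10*2579.7*163.4/1e12 = 6901.6 PJ
Q_s = 6901.6 PJ


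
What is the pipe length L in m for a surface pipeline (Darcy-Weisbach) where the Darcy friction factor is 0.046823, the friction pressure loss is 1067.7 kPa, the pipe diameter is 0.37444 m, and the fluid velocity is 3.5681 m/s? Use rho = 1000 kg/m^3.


L = dP*1000*D / (f*rho*vel^2/2)
L = 1067.7*1000*0.37444 / (0.046823*1000*3.5681^2/2)
L = 1341.3 m


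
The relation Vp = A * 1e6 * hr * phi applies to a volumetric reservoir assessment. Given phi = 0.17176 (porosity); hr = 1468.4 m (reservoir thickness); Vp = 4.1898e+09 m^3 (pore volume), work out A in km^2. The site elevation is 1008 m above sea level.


A = Vp / (1e6 * hr * phi)
A = 4.1898e+09 / (1e6 * 1468.4 * 0.17176)
A = 16.612 km^2


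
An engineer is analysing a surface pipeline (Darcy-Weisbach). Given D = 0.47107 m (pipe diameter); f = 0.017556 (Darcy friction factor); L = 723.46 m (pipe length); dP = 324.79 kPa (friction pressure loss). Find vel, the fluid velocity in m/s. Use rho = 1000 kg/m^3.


vel = sqrt(dP*1000*2*D / (f*L*rho))
vel = sqrt(324.79*1000*2*0.47107 / (0.017556*723.46*1000))
vel = 4.9084 m/s


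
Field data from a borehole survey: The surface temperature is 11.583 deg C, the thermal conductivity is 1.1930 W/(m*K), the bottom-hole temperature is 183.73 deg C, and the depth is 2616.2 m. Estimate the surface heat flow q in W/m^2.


Step 1: grad = (T_d - T_surf)/d * 1000 = (183.73 - 11.583)/2616.2 * 1000 = 65.80040 deg C/km
Step 2: q = k * grad / 1000 = 1.193 * 65.80040 / 1000 = 0.078500 W/m^2
q = 0.078500 W/m^2


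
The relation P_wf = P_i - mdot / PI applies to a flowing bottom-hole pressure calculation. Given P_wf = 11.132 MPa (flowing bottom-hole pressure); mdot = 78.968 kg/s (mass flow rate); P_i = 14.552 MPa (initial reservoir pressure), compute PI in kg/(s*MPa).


PI = mdot / (P_i - P_wf)
PI = 78.968 / (14.552 - 11.132)
PI = 23.090 kg/(s*MPa)


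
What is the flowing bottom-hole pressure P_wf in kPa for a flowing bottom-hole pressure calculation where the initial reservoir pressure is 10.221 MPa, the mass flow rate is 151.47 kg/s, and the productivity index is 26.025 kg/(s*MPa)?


P_wf = P_i - mdot / PI
P_wf = 10.221 - 151.47 / 26.025
P_wf = 4.400827 MPa
Convert: 4.400827 MPa * 1000.0 = 4400.8 kPa
P_wf = 4400.8 kPa


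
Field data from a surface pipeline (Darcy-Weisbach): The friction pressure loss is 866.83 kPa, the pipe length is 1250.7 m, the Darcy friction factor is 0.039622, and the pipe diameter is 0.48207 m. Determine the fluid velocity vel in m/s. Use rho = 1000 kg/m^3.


vel = sqrt(dP*1000*2*D / (f*L*rho))
vel = sqrt(866.83*1000*2*0.48207 / (0.039622*1250.7*1000))
vel = 4.1067 m/s


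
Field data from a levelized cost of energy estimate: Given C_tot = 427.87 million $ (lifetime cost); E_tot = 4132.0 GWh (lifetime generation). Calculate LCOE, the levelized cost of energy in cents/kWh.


LCOE = C_tot / E_tot * 100
LCOE = 427.87 / 4132.0 * 100
LCOE = 10.355 cents/kWh


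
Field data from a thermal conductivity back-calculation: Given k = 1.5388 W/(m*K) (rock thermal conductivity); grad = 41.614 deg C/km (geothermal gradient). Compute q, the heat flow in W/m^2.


q = k * grad / 1000
q = 1.5388 * 41.614 / 1000
q = 0.064036 W/m^2


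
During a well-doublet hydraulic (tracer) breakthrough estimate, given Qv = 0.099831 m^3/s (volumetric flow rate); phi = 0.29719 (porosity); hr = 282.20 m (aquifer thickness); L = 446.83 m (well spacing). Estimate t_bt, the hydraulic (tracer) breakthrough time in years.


t_bt = pi * hr * phi * L^2 / (3 * Qv) / (365.25*86400)
t_bt = pi * 282.20 * 0.29719 * 446.83^2 / (3 * 0.099831) / (365.25*86400)
t_bt = 5.5659 years


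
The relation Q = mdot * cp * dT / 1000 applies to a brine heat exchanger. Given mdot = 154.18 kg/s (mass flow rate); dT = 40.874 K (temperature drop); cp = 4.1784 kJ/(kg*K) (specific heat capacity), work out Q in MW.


Q = mdot * cp * dT / 1000
Q = 154.18 * 4.1784 * 40.874 / 1000
Q = 26.332 MW


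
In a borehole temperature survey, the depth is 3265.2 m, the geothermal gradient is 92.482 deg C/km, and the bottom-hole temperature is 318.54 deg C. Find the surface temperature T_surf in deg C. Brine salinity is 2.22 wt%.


T_surf = T_d - grad * d / 1000
T_surf = 318.54 - 92.482 * 3265.2 / 1000
T_surf = 16.568 deg C


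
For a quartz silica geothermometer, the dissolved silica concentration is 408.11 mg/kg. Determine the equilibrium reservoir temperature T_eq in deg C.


T_eq = 1309 / (5.19 - log10(SiO2)) - 273.15
T_eq = 1309 / (5.19 - log10(408.11)) - 273.15
T_eq = 234.37 deg C


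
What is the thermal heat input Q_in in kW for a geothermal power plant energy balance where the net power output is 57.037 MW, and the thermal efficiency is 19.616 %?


Q_in = W_net / (eta / 100)
Q_in = 57.037 / (19.616 / 100)
Q_in = 290.7677 MW
Convert: 290.7677 MW * 1000.0 = 2.9077e+05 kW
Q_in = 2.9077e+05 kW


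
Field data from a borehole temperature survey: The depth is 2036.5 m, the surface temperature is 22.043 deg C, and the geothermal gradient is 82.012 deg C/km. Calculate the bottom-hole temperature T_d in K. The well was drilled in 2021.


T_d = T_surf + grad * d / 1000
T_d = 22.043 + 82.012 * 2036.5 / 1000
T_d = 189.0604 deg C
Convert to K: 189.0604 + 273.15 = 462.21 K
T_d = 462.21 K


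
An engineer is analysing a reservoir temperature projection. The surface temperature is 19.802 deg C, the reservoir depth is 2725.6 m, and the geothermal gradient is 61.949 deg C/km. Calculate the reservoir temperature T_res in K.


T_res = T_surf + grad * d / 1000
T_res = 19.802 + 61.949 * 2725.6 / 1000
T_res = 188.6502 deg C
Convert to K: 188.6502 + 273.15 = 461.80 K
T_res = 461.80 K


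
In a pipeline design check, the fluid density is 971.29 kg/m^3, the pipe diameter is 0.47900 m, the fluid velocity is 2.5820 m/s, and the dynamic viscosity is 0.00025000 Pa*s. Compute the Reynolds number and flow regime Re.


Step 1: Re = rho*vel*D/mu = 971.29*2.582*0.479/0.00025 = 4.8051e+06
Step 2: Re = 4.8051e+06 > 4000, so flow is turbulent.
Re = 4.8051e+06 (turbulent)


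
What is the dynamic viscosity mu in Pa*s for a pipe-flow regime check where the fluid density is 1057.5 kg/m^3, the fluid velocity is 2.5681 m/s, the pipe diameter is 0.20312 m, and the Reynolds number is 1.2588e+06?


mu = rho * vel * D / Re
mu = 1057.5 * 2.5681 * 0.20312 / 1.2588e+06
mu = 0.00043822 Pa*s


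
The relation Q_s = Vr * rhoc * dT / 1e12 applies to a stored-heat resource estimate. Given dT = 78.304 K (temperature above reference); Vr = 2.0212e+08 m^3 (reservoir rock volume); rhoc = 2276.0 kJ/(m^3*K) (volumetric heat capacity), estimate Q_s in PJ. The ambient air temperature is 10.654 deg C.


Q_s = Vr * rhoc * dT / 1e12
Q_s = 2.0212e+08 * 2276.0 * 78.304 / 1e12
Q_s = 36.022 PJ


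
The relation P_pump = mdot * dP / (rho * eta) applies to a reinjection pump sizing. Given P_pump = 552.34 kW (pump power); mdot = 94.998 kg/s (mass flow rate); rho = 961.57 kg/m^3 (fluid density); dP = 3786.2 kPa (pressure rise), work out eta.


eta = mdot * dP / (rho * P_pump)
eta = 94.998 * 3786.2 / (961.57 * 552.34)
eta = 0.67722


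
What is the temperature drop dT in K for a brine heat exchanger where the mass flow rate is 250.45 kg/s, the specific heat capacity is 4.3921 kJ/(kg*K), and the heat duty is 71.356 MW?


dT = Q * 1000 / (mdot * cp)
dT = 71.356 * 1000 / (250.45 * 4.3921)
dT = 64.869 K


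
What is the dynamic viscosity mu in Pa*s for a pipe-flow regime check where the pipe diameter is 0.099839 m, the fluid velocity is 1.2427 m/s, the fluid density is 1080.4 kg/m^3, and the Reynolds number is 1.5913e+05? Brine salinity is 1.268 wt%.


mu = rho * vel * D / Re
mu = 1080.4 * 1.2427 * 0.099839 / 1.5913e+05
mu = 0.00084236 Pa*s


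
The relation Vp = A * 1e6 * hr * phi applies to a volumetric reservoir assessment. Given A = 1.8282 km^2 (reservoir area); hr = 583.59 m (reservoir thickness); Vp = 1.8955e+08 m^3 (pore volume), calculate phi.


phi = Vp / (A * 1e6 * hr)
phi = 1.8955e+08 / (1.8282 * 1e6 * 583.59)
phi = 0.17766


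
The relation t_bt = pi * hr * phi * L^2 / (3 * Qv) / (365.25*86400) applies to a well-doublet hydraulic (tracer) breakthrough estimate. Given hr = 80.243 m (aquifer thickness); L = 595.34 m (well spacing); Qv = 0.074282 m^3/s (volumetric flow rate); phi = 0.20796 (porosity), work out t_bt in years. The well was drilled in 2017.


t_bt = pi * hr * phi * L^2 / (3 * Qv) / (365.25*86400)
t_bt = pi * 80.243 * 0.20796 * 595.34^2 / (3 * 0.074282) / (365.25*86400)
t_bt = 2.6422 years


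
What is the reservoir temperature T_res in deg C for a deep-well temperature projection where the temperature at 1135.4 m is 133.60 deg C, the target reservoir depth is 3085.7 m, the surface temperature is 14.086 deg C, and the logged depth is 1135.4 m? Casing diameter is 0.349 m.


Step 1: grad = (T_d1 - T_surf)/d1 * 1000 = (133.6 - 14.086)/1135.4 * 1000 = 105.2616 deg C/km
Step 2: T_res = T_surf + grad*d2/1000 = 14.086 + 105.2616*3085.7/1000 = 338.89 deg C
T_res = 338.89 deg C


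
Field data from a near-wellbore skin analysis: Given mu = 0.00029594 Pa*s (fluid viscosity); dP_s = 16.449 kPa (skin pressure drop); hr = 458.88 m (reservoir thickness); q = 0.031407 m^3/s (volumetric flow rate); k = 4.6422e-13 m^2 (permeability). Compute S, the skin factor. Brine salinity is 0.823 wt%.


S = dP_s * 1000 * 2*pi*k*hr / (q*mu)
S = 16.449 * 1000 * 2*pi*4.6422e-13*458.88 / (0.031407*0.00029594)
S = 2.3687


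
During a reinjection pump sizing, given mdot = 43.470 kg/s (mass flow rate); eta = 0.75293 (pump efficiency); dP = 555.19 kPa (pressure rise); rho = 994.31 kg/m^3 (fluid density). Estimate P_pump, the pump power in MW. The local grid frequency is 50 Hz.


P_pump = mdot * dP / (rho * eta)
P_pump = 43.470 * 555.19 / (994.31 * 0.75293)
P_pump = 32.23702 kW
Convert: 32.23702 kW * 0.001 = 0.032237 MW
P_pump = 0.032237 MW


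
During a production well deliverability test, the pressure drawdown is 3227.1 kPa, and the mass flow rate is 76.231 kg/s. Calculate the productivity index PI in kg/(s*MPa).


PI = mdot * 1000 / dP
PI = 76.231 * 1000 / 3227.1
PI = 23.622 kg/(s*MPa)


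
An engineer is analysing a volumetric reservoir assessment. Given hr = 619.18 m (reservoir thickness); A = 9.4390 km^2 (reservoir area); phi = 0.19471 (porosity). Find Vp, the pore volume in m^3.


Vp = A * 1e6 * hr * phi
Vp = 9.4390 * 1e6 * 619.18 * 0.19471
Vp = 1.1380e+09 m^3


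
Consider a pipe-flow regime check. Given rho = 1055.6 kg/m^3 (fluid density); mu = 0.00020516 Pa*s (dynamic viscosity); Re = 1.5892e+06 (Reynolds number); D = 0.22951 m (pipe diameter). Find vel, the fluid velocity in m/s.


vel = Re * mu / (rho * D)
vel = 1.5892e+06 * 0.00020516 / (1055.6 * 0.22951)
vel = 1.3458 m/s


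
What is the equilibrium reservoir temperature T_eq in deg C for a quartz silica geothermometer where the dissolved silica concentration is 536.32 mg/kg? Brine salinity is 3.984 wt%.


T_eq = 1309 / (5.19 - log10(SiO2)) - 273.15
T_eq = 1309 / (5.19 - log10(536.32)) - 273.15
T_eq = 258.84 deg C


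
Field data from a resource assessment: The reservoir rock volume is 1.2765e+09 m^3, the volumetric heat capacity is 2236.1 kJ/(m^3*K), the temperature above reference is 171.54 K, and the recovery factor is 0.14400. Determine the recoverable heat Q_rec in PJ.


Step 1: Q_s = Vr*rhoc*dT/1e12 = 1.2765e+09*2236.1*171.54/1e12 = 489.6406 PJ
Step 2: Q_rec = Q_s * RF = 489.6406 * 0.144 = 70.508 PJ
Q_rec = 70.508 PJ


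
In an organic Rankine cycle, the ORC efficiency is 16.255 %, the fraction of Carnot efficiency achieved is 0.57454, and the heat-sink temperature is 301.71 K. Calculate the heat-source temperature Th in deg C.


Th = Tc / (1 - (eta_orc/100)/f)
Th = 301.71 / (1 - (16.255/100)/0.57454)
Th = 420.7492 K
Convert to deg C: 420.7492 - 273.15 = 147.60 deg C
Th = 147.60 deg C


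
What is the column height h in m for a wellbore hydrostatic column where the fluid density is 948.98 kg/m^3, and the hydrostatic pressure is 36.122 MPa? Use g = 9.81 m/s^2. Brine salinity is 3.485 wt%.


h = P * 1e6 / (g * rho)
h = 36.122 * 1e6 / (9.81 * 948.98)
h = 3880.1 m


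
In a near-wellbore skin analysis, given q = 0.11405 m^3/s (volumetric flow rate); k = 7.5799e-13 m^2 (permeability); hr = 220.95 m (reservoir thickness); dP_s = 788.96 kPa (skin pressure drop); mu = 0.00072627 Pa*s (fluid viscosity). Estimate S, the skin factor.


S = dP_s * 1000 * 2*pi*k*hr / (q*mu)
S = 788.96 * 1000 * 2*pi*7.5799e-13*220.95 / (0.11405*0.00072627)
S = 10.023


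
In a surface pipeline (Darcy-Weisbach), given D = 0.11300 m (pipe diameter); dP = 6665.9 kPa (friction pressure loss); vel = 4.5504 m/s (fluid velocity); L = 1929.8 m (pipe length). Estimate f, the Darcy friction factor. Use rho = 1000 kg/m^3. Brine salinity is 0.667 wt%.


f = dP*1000 / ((L/D)*(rho*vel^2/2))
f = 6665.9*1000 / ((1929.8/0.11300)*(1000*4.5504^2/2))
f = 0.037701


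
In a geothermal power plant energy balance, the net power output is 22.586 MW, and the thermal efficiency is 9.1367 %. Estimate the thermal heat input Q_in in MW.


Q_in = W_net / (eta / 100)
Q_in = 22.586 / (9.1367 / 100)
Q_in = 247.20 MW


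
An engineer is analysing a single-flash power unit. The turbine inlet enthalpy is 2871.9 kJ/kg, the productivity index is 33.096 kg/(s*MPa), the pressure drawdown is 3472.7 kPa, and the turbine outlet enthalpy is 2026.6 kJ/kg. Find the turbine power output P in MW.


Step 1: mdot = PI * dP / 1000 = 33.096 * 3472.7 / 1000 = 114.9325 kg/s
Step 2: P = mdot*(h_in - h_out)/1000 = 114.9325*(2871.9 - 2026.6)/1000 = 97.152 MW
P = 97.152 MW


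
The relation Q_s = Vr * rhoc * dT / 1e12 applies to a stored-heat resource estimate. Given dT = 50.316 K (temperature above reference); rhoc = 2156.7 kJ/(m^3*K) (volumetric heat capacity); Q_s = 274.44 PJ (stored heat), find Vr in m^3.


Vr = Q_s * 1e12 / (rhoc * dT)
Vr = 274.44 * 1e12 / (2156.7 * 50.316)
Vr = 2.5290e+09 m^3


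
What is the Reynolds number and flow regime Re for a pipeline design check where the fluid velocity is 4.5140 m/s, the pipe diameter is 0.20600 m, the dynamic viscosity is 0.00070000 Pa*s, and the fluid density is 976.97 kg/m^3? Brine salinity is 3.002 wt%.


Step 1: Re = rho*vel*D/mu = 976.97*4.514*0.206/0.0007 = 1.2978e+06
Step 2: Re = 1.2978e+06 > 4000, so flow is turbulent.
Re = 1.2978e+06 (turbulent)


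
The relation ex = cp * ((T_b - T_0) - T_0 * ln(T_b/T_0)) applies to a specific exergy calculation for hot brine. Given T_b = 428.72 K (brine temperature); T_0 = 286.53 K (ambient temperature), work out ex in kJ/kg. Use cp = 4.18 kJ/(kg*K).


ex = cp * ((T_b - T_0) - T_0 * ln(T_b/T_0))
ex = 4.18 * ((428.72 - 286.53) - 286.53 * ln(428.72/286.53))
ex = 111.73 kJ/kg


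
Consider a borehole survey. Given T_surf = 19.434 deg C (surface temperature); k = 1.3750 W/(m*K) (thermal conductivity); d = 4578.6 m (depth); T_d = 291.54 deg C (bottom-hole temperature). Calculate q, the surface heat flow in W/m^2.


Step 1: grad = (T_d - T_surf)/d * 1000 = (291.54 - 19.434)/4578.6 * 1000 = 59.42996 deg C/km
Step 2: q = k * grad / 1000 = 1.375 * 59.42996 / 1000 = 0.081716 W/m^2
q = 0.081716 W/m^2


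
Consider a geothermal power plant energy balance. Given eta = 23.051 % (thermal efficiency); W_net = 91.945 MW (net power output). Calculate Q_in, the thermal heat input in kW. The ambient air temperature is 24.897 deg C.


Q_in = W_net / (eta / 100)
Q_in = 91.945 / (23.051 / 100)
Q_in = 398.8764 MW
Convert: 398.8764 MW * 1000.0 = 3.9888e+05 kW
Q_in = 3.9888e+05 kW


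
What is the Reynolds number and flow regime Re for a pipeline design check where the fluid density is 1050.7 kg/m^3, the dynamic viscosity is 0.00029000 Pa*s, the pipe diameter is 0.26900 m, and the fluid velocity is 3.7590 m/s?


Step 1: Re = rho*vel*D/mu = 1050.7*3.759*0.269/0.00029 = 3.6636e+06
Step 2: Re = 3.6636e+06 > 4000, so flow is turbulent.
Re = 3.6636e+06 (turbulent)


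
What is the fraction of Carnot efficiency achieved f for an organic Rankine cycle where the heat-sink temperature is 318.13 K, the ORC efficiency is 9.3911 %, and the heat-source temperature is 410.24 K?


f = (eta_orc/100) / (1 - Tc/Th)
f = (9.3911/100) / (1 - 318.13/410.24)
f = 0.41826


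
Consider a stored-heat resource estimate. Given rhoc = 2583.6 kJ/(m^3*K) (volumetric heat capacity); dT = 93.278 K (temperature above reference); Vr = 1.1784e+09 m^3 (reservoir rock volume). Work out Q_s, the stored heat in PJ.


Q_s = Vr * rhoc * dT / 1e12
Q_s = 1.1784e+09 * 2583.6 * 93.278 / 1e12
Q_s = 283.99 PJ


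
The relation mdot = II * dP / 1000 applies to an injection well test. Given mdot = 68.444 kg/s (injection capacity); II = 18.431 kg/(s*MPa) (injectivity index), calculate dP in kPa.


dP = mdot * 1000 / II
dP = 68.444 * 1000 / 18.431
dP = 3713.5 kPa
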